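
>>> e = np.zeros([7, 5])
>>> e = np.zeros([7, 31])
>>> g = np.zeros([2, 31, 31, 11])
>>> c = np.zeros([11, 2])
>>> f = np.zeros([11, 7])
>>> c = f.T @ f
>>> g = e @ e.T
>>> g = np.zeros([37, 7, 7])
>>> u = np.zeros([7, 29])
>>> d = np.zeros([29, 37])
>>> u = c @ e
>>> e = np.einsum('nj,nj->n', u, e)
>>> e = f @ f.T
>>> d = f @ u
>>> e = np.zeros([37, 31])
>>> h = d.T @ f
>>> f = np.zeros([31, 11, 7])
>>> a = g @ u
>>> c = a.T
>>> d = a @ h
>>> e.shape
(37, 31)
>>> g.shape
(37, 7, 7)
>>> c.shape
(31, 7, 37)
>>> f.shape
(31, 11, 7)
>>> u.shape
(7, 31)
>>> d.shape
(37, 7, 7)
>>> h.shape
(31, 7)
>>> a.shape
(37, 7, 31)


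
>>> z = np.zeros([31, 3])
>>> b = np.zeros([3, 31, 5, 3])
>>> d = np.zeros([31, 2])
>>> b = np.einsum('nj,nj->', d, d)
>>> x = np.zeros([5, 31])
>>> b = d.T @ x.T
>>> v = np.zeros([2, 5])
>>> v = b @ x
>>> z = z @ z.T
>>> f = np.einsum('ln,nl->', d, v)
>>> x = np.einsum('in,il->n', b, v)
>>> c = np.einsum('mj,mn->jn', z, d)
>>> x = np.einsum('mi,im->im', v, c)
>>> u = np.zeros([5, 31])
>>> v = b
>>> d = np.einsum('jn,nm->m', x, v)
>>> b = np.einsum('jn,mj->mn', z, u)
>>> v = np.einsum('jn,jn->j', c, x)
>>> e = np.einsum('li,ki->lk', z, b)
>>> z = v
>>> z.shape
(31,)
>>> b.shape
(5, 31)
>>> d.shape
(5,)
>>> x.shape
(31, 2)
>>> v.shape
(31,)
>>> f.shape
()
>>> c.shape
(31, 2)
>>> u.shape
(5, 31)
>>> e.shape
(31, 5)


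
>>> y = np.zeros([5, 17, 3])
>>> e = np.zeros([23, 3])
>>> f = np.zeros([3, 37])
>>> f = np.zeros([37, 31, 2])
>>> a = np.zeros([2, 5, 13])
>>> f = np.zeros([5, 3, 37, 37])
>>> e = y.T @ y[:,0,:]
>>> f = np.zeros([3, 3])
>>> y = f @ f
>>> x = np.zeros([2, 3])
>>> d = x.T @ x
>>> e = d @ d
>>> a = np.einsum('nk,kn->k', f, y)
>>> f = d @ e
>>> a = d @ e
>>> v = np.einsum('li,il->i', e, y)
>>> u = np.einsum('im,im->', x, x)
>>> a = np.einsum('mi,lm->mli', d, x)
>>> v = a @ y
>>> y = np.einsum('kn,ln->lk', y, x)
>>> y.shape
(2, 3)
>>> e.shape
(3, 3)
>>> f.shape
(3, 3)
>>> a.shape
(3, 2, 3)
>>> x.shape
(2, 3)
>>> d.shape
(3, 3)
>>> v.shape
(3, 2, 3)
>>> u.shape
()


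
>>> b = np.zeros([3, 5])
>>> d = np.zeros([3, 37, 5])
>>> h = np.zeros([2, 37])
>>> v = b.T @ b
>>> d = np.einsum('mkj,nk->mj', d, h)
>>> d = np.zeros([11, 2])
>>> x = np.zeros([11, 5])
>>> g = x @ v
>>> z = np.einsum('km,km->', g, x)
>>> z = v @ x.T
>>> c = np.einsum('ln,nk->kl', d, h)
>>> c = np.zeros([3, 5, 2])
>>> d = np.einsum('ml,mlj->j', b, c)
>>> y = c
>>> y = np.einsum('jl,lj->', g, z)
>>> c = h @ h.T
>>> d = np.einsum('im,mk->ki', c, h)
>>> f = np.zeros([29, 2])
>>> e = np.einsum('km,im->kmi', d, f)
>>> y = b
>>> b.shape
(3, 5)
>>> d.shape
(37, 2)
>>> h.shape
(2, 37)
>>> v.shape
(5, 5)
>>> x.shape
(11, 5)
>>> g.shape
(11, 5)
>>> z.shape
(5, 11)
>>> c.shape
(2, 2)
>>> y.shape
(3, 5)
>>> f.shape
(29, 2)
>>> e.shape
(37, 2, 29)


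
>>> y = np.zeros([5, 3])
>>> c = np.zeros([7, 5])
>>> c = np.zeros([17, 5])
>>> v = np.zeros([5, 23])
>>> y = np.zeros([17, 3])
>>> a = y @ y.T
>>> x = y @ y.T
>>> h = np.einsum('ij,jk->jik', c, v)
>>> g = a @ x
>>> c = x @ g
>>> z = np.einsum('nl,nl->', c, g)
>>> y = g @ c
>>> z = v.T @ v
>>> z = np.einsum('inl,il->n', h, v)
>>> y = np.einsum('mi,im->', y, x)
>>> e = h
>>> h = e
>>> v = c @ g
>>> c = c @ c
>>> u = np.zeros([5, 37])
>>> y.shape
()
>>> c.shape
(17, 17)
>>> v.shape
(17, 17)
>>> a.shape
(17, 17)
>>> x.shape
(17, 17)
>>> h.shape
(5, 17, 23)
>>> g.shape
(17, 17)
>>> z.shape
(17,)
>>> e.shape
(5, 17, 23)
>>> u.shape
(5, 37)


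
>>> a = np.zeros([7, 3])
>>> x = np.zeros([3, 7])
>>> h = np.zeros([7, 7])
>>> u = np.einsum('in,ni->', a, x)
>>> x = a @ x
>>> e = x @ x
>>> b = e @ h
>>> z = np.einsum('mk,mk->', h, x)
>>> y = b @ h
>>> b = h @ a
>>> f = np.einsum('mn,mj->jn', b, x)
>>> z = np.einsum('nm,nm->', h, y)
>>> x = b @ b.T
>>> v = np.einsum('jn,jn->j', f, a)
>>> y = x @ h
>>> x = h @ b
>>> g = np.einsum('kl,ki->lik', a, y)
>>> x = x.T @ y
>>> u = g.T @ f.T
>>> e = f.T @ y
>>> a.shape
(7, 3)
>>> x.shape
(3, 7)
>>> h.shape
(7, 7)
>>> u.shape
(7, 7, 7)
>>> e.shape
(3, 7)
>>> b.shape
(7, 3)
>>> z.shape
()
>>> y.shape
(7, 7)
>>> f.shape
(7, 3)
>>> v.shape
(7,)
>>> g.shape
(3, 7, 7)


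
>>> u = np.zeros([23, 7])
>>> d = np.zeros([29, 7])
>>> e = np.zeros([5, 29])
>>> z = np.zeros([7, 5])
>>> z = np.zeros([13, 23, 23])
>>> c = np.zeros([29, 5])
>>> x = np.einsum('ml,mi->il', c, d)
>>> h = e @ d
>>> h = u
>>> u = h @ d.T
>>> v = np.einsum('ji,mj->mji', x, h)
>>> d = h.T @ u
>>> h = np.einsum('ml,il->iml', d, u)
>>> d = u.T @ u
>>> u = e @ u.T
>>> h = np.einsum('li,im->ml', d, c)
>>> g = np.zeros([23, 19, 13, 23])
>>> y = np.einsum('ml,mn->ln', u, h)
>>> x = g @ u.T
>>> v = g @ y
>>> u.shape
(5, 23)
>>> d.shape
(29, 29)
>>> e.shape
(5, 29)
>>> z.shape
(13, 23, 23)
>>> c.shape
(29, 5)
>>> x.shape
(23, 19, 13, 5)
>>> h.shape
(5, 29)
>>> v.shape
(23, 19, 13, 29)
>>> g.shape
(23, 19, 13, 23)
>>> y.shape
(23, 29)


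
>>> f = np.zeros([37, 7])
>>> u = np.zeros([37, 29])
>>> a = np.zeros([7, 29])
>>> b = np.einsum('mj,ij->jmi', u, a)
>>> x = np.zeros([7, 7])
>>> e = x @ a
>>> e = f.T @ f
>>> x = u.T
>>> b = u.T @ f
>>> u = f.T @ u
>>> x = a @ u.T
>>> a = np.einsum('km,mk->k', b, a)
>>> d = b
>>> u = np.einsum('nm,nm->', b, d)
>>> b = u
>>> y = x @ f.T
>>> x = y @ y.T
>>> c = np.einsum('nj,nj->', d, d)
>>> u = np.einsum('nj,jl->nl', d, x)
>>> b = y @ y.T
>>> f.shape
(37, 7)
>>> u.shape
(29, 7)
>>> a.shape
(29,)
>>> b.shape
(7, 7)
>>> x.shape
(7, 7)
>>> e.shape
(7, 7)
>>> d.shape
(29, 7)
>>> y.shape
(7, 37)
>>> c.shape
()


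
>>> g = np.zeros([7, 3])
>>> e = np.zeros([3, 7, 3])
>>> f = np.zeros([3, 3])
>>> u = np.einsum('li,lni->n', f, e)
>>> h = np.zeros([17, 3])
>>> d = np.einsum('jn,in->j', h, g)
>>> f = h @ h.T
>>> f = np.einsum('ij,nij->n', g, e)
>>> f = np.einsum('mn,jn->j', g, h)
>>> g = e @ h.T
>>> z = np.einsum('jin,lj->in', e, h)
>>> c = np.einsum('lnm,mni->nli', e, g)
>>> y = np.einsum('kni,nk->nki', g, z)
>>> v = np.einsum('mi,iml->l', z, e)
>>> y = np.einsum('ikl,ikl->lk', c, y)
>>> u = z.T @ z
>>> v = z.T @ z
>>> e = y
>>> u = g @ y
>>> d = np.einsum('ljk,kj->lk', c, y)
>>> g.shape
(3, 7, 17)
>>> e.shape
(17, 3)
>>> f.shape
(17,)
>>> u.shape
(3, 7, 3)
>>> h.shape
(17, 3)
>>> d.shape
(7, 17)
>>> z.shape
(7, 3)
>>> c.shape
(7, 3, 17)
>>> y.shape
(17, 3)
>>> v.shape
(3, 3)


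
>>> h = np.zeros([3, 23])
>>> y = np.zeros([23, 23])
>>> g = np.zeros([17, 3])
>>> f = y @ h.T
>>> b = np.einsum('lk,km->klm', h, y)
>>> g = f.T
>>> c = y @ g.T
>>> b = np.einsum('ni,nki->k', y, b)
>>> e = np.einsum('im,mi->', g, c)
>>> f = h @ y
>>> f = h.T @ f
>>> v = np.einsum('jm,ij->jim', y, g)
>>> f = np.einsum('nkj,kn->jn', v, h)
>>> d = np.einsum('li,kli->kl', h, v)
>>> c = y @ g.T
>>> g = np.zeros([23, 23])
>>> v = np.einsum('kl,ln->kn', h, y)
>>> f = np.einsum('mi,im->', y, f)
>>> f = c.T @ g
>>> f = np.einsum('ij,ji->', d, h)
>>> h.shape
(3, 23)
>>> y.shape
(23, 23)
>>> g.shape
(23, 23)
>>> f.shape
()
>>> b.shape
(3,)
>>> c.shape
(23, 3)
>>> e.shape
()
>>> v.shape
(3, 23)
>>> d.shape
(23, 3)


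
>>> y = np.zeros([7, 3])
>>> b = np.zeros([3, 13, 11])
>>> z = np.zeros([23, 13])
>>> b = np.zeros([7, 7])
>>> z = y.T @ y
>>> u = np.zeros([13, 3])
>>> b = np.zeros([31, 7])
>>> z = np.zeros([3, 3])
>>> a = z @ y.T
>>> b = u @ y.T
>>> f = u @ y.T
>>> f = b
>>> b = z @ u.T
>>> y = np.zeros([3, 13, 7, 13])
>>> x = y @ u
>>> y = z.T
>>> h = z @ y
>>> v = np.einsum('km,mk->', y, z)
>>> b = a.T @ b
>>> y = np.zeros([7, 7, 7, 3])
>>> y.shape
(7, 7, 7, 3)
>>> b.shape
(7, 13)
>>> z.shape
(3, 3)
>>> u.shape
(13, 3)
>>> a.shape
(3, 7)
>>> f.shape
(13, 7)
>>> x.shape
(3, 13, 7, 3)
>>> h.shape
(3, 3)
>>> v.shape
()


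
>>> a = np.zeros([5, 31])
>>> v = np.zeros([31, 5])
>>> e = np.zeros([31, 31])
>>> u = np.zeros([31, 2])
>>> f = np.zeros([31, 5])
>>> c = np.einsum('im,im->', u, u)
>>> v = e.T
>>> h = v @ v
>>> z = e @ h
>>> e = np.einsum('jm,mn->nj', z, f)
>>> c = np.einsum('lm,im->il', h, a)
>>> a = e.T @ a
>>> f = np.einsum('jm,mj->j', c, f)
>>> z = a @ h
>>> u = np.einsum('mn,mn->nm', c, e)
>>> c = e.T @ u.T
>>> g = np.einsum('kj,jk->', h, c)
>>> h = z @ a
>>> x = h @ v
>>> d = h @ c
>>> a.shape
(31, 31)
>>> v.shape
(31, 31)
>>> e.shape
(5, 31)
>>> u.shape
(31, 5)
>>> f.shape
(5,)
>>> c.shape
(31, 31)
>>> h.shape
(31, 31)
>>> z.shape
(31, 31)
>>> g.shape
()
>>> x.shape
(31, 31)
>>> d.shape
(31, 31)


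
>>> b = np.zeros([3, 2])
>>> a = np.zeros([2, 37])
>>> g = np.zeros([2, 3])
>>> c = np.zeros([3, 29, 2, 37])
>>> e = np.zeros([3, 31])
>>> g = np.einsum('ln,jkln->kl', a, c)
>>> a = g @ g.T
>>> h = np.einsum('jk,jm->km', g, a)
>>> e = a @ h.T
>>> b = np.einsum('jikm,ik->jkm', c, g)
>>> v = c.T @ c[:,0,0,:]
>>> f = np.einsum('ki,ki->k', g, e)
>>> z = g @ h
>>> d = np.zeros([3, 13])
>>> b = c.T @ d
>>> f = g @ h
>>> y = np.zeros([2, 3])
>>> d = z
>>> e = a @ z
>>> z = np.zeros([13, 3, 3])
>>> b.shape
(37, 2, 29, 13)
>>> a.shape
(29, 29)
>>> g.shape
(29, 2)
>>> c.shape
(3, 29, 2, 37)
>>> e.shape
(29, 29)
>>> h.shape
(2, 29)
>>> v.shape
(37, 2, 29, 37)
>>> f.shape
(29, 29)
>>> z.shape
(13, 3, 3)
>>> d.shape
(29, 29)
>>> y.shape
(2, 3)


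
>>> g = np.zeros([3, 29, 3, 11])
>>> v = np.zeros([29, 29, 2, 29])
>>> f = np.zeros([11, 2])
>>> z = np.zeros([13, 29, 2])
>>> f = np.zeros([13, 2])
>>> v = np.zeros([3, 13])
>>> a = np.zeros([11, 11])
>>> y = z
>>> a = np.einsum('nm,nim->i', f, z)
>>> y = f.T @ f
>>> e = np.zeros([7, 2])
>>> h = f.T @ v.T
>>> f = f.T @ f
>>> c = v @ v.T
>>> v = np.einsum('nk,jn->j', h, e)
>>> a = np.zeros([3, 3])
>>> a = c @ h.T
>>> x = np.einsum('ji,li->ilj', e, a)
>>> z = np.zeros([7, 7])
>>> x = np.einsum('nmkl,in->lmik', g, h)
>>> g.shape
(3, 29, 3, 11)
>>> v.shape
(7,)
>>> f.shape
(2, 2)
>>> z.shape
(7, 7)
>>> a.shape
(3, 2)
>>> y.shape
(2, 2)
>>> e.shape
(7, 2)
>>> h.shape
(2, 3)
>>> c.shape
(3, 3)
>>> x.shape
(11, 29, 2, 3)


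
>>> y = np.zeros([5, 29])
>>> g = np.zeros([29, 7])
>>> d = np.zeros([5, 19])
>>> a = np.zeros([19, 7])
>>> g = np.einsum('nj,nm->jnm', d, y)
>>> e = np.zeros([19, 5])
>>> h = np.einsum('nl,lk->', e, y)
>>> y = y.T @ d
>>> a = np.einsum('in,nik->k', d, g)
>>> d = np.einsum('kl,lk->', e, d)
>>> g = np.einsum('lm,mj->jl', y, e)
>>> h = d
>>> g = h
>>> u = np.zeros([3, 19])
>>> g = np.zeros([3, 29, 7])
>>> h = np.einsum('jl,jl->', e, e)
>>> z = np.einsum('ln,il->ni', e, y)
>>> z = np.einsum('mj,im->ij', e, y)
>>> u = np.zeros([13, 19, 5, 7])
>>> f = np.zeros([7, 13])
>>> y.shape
(29, 19)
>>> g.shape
(3, 29, 7)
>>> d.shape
()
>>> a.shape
(29,)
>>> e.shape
(19, 5)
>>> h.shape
()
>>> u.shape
(13, 19, 5, 7)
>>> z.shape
(29, 5)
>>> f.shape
(7, 13)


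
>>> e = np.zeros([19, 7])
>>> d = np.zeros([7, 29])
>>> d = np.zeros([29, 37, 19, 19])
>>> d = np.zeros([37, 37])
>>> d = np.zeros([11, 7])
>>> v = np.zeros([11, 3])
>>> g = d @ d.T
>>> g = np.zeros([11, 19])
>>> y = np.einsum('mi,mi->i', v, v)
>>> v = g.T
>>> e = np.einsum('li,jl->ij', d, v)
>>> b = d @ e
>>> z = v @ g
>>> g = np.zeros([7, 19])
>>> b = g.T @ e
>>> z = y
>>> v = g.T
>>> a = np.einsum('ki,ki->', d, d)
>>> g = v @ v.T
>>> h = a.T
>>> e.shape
(7, 19)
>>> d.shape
(11, 7)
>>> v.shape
(19, 7)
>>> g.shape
(19, 19)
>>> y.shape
(3,)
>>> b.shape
(19, 19)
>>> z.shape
(3,)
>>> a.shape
()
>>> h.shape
()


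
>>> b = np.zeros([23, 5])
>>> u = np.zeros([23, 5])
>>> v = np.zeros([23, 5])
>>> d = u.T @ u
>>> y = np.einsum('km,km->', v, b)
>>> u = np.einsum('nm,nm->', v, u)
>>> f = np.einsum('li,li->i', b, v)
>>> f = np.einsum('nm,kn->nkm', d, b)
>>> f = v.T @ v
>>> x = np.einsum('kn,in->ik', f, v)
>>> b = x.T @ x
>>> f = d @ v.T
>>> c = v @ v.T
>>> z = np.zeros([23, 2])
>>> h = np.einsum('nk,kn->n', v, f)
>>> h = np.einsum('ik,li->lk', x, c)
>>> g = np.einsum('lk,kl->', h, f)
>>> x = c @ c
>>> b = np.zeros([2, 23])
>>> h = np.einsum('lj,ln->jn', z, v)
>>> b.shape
(2, 23)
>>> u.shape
()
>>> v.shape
(23, 5)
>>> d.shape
(5, 5)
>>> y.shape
()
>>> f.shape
(5, 23)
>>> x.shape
(23, 23)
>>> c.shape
(23, 23)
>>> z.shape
(23, 2)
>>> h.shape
(2, 5)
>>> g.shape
()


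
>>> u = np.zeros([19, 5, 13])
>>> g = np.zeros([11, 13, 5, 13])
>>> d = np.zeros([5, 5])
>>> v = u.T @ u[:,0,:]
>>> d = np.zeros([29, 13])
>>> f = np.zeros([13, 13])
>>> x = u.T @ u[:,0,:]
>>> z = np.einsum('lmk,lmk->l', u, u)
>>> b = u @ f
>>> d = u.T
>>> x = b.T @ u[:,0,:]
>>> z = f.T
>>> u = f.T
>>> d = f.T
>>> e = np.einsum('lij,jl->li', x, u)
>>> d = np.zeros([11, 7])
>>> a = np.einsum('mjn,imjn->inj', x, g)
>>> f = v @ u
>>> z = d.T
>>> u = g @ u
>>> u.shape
(11, 13, 5, 13)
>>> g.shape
(11, 13, 5, 13)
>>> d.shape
(11, 7)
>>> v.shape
(13, 5, 13)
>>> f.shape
(13, 5, 13)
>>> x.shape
(13, 5, 13)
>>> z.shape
(7, 11)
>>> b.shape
(19, 5, 13)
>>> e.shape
(13, 5)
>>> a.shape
(11, 13, 5)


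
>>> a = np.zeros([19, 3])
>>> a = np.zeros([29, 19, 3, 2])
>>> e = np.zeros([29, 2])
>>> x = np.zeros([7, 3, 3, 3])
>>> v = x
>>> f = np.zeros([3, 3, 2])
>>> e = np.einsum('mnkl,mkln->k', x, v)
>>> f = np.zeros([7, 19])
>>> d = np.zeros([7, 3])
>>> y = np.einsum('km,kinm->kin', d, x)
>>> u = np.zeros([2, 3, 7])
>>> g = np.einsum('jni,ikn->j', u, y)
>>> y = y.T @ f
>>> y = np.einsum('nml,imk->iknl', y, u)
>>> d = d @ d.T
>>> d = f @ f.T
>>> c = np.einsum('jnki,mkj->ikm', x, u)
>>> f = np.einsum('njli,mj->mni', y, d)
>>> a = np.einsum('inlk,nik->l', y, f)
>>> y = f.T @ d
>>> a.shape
(3,)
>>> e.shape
(3,)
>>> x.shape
(7, 3, 3, 3)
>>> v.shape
(7, 3, 3, 3)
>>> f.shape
(7, 2, 19)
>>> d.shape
(7, 7)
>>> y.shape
(19, 2, 7)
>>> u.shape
(2, 3, 7)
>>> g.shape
(2,)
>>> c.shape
(3, 3, 2)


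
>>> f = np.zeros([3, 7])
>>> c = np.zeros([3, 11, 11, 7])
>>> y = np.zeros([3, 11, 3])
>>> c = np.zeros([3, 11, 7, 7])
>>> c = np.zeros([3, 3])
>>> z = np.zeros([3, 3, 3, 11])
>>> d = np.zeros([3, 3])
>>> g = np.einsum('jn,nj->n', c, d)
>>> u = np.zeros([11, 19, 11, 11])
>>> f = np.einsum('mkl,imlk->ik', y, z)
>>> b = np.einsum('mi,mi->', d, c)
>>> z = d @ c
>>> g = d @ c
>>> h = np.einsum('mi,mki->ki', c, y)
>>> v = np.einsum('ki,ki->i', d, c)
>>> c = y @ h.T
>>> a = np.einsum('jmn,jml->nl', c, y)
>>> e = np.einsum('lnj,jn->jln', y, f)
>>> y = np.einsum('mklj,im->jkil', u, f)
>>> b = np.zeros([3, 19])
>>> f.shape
(3, 11)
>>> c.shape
(3, 11, 11)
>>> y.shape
(11, 19, 3, 11)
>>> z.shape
(3, 3)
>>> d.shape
(3, 3)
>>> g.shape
(3, 3)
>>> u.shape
(11, 19, 11, 11)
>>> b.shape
(3, 19)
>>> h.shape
(11, 3)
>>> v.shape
(3,)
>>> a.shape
(11, 3)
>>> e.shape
(3, 3, 11)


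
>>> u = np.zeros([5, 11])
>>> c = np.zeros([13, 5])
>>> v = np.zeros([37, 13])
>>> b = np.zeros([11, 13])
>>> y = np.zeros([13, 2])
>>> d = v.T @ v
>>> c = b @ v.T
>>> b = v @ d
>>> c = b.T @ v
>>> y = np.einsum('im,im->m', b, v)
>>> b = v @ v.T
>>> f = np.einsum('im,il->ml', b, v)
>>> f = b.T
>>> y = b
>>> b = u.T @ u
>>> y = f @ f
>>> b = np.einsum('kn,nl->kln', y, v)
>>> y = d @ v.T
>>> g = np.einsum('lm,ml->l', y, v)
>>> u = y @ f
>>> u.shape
(13, 37)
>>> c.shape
(13, 13)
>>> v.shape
(37, 13)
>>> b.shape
(37, 13, 37)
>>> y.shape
(13, 37)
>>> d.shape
(13, 13)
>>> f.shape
(37, 37)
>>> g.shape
(13,)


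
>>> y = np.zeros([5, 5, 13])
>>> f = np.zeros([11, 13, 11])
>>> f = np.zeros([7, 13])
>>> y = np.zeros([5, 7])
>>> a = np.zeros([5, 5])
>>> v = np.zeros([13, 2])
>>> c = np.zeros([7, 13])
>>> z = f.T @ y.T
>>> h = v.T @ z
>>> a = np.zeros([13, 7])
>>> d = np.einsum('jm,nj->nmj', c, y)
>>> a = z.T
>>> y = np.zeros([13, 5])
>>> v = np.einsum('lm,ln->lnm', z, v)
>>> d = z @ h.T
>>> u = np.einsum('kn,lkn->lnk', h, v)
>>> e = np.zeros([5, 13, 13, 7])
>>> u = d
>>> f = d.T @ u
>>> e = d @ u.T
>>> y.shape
(13, 5)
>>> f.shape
(2, 2)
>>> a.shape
(5, 13)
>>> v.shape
(13, 2, 5)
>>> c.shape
(7, 13)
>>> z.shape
(13, 5)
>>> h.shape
(2, 5)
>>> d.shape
(13, 2)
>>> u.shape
(13, 2)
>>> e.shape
(13, 13)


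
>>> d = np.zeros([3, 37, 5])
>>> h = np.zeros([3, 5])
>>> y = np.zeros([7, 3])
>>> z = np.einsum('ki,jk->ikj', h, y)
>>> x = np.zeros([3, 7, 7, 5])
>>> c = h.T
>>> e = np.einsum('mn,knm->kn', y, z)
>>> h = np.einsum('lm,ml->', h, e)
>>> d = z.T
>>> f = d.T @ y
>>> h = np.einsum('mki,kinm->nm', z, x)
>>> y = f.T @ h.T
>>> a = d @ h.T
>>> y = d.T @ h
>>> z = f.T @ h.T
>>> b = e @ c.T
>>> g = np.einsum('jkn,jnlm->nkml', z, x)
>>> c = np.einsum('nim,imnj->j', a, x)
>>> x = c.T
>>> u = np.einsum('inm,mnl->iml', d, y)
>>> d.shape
(7, 3, 5)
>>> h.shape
(7, 5)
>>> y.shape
(5, 3, 5)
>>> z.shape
(3, 3, 7)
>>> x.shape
(5,)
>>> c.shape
(5,)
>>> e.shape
(5, 3)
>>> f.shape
(5, 3, 3)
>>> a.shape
(7, 3, 7)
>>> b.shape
(5, 5)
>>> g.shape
(7, 3, 5, 7)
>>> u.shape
(7, 5, 5)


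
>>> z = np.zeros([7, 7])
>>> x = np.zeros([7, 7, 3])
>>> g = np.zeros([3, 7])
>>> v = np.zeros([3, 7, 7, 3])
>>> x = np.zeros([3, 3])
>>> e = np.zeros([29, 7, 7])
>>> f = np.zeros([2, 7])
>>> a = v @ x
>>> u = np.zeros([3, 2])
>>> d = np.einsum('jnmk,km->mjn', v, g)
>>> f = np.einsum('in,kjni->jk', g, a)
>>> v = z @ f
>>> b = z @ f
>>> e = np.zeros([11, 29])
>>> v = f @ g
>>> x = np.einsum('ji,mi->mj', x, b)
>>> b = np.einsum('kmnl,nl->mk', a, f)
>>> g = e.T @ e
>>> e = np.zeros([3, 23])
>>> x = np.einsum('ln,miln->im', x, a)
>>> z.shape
(7, 7)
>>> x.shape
(7, 3)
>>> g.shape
(29, 29)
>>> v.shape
(7, 7)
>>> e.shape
(3, 23)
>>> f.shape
(7, 3)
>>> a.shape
(3, 7, 7, 3)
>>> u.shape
(3, 2)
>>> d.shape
(7, 3, 7)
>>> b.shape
(7, 3)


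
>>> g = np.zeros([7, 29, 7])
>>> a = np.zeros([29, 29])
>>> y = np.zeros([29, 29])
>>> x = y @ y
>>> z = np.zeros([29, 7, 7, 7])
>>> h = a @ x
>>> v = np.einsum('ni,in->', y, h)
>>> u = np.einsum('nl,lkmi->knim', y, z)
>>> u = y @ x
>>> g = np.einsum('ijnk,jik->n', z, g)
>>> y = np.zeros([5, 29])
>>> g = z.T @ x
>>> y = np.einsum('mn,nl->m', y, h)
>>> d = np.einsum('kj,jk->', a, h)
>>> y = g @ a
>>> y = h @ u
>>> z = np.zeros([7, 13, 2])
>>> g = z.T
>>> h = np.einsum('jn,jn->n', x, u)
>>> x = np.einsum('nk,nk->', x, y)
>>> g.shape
(2, 13, 7)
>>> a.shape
(29, 29)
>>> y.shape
(29, 29)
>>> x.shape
()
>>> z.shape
(7, 13, 2)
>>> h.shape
(29,)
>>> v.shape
()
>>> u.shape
(29, 29)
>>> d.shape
()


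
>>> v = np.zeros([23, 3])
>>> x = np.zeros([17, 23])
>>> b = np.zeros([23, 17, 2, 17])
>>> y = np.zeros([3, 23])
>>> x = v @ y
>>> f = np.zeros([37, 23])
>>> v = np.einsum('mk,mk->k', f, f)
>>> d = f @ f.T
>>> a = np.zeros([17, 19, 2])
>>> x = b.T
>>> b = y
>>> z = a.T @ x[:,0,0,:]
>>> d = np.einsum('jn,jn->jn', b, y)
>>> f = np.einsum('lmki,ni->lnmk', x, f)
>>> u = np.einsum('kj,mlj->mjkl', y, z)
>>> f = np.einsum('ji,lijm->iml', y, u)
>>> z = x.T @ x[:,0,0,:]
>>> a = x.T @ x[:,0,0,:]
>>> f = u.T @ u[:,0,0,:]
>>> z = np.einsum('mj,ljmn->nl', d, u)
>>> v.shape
(23,)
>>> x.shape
(17, 2, 17, 23)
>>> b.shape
(3, 23)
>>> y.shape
(3, 23)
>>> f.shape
(19, 3, 23, 19)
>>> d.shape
(3, 23)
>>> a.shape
(23, 17, 2, 23)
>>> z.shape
(19, 2)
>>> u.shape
(2, 23, 3, 19)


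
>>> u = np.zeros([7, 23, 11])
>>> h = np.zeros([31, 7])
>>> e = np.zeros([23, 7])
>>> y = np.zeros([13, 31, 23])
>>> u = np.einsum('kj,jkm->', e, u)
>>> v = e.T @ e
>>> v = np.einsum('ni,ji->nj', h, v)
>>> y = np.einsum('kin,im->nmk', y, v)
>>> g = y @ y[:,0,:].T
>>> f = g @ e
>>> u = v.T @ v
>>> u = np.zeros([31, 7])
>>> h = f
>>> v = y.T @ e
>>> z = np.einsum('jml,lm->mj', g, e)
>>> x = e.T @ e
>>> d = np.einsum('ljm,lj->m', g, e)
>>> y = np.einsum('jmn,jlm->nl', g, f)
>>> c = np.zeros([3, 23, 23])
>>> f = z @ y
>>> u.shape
(31, 7)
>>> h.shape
(23, 7, 7)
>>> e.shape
(23, 7)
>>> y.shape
(23, 7)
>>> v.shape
(13, 7, 7)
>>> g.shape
(23, 7, 23)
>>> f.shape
(7, 7)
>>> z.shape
(7, 23)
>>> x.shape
(7, 7)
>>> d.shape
(23,)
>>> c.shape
(3, 23, 23)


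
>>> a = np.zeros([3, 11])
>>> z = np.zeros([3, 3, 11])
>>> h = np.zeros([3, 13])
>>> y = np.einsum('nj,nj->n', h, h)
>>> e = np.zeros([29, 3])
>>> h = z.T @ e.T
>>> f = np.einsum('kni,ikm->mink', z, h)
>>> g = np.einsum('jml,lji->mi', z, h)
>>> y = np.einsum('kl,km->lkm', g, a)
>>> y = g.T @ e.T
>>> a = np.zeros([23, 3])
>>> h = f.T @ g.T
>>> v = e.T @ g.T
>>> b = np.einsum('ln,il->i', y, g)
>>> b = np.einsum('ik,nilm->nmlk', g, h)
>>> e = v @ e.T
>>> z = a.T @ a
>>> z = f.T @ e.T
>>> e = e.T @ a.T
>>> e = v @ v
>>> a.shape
(23, 3)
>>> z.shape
(3, 3, 11, 3)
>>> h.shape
(3, 3, 11, 3)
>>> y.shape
(29, 29)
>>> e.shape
(3, 3)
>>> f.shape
(29, 11, 3, 3)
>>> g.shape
(3, 29)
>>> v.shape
(3, 3)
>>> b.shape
(3, 3, 11, 29)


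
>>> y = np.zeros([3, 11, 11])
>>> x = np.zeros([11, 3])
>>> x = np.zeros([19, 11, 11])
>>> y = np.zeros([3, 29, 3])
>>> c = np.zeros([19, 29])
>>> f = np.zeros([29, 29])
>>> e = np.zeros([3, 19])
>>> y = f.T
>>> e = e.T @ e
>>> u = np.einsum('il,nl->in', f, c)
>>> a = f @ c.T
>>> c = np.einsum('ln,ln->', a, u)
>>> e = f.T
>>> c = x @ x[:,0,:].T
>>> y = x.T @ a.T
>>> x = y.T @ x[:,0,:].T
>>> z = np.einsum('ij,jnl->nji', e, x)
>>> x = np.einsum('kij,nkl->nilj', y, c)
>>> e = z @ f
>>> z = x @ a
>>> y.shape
(11, 11, 29)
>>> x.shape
(19, 11, 19, 29)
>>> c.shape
(19, 11, 19)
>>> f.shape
(29, 29)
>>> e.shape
(11, 29, 29)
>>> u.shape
(29, 19)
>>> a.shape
(29, 19)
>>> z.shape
(19, 11, 19, 19)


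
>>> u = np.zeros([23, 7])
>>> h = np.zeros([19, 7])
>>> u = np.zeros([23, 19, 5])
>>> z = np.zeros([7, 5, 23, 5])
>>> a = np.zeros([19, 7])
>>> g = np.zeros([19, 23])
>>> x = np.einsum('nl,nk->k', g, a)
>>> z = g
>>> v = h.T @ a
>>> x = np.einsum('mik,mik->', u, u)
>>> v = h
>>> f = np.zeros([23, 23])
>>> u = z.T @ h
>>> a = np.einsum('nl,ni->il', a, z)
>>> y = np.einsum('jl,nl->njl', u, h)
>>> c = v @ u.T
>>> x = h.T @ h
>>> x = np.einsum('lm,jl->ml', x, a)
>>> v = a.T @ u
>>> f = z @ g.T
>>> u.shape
(23, 7)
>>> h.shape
(19, 7)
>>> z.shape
(19, 23)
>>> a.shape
(23, 7)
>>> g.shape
(19, 23)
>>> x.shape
(7, 7)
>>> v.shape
(7, 7)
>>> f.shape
(19, 19)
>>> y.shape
(19, 23, 7)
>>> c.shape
(19, 23)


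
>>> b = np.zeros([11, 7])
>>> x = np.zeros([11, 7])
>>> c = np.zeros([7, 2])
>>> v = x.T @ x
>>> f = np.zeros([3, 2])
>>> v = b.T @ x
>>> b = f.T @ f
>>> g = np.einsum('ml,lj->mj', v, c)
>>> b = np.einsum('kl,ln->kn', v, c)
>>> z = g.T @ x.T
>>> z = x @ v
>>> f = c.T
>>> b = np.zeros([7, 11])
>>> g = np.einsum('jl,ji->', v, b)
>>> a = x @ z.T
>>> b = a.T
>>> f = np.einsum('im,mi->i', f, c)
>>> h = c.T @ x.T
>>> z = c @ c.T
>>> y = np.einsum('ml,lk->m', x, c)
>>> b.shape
(11, 11)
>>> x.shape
(11, 7)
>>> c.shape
(7, 2)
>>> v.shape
(7, 7)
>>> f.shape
(2,)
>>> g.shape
()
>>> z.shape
(7, 7)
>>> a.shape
(11, 11)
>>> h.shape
(2, 11)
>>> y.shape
(11,)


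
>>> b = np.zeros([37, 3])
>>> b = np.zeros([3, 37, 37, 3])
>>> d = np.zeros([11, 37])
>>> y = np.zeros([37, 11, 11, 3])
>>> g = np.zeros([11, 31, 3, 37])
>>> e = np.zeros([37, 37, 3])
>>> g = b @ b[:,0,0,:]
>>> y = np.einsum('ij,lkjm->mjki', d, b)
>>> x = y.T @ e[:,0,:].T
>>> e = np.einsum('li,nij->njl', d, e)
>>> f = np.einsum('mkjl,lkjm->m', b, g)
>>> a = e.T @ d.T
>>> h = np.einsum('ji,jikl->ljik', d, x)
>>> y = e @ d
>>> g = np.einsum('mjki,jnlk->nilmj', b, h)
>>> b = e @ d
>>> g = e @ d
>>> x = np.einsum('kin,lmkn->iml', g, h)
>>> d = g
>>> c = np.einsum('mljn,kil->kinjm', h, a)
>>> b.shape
(37, 3, 37)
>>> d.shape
(37, 3, 37)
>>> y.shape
(37, 3, 37)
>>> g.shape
(37, 3, 37)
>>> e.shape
(37, 3, 11)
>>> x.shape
(3, 11, 37)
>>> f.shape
(3,)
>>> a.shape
(11, 3, 11)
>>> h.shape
(37, 11, 37, 37)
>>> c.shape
(11, 3, 37, 37, 37)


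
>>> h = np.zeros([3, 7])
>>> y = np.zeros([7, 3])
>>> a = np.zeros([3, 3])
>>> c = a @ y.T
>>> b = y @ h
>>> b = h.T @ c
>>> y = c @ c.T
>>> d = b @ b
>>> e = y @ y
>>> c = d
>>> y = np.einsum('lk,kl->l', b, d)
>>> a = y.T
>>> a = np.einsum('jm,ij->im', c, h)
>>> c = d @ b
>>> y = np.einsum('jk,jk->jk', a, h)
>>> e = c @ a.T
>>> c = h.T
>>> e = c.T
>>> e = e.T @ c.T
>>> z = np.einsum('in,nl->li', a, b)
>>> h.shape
(3, 7)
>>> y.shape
(3, 7)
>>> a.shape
(3, 7)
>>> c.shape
(7, 3)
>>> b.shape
(7, 7)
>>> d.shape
(7, 7)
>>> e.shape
(7, 7)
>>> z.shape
(7, 3)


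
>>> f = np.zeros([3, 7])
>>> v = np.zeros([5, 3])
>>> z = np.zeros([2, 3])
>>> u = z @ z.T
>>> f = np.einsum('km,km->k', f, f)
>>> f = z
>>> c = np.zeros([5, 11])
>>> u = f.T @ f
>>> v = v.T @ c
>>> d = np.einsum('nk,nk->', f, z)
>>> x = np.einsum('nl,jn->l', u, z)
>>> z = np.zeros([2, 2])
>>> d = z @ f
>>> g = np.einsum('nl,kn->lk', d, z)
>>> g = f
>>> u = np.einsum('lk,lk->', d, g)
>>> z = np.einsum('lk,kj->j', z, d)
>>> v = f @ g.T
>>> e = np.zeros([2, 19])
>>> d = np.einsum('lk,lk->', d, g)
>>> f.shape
(2, 3)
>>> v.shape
(2, 2)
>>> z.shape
(3,)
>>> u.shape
()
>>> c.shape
(5, 11)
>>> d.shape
()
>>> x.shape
(3,)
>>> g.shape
(2, 3)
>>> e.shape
(2, 19)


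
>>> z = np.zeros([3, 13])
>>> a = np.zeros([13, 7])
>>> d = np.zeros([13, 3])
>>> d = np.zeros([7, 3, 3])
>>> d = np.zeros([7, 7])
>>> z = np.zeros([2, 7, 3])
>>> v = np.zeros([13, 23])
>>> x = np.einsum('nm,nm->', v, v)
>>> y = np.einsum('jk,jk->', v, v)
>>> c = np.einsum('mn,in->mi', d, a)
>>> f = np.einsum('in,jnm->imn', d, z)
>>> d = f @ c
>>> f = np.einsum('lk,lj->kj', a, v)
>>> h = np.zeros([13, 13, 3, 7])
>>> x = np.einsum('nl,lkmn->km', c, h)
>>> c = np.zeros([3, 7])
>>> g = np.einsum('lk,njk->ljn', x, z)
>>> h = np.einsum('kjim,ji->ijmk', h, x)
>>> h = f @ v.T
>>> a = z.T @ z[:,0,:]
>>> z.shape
(2, 7, 3)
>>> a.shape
(3, 7, 3)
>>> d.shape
(7, 3, 13)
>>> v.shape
(13, 23)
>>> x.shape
(13, 3)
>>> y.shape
()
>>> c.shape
(3, 7)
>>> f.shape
(7, 23)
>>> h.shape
(7, 13)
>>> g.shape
(13, 7, 2)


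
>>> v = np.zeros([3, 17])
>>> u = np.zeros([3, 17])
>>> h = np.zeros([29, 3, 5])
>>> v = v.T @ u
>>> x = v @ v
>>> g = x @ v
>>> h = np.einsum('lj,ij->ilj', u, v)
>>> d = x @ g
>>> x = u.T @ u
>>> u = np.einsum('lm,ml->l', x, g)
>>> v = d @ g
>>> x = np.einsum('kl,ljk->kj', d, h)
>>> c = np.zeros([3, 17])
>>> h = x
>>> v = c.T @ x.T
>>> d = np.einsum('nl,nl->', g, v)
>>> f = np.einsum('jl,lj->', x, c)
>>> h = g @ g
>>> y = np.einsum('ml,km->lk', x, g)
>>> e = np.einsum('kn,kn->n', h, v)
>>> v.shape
(17, 17)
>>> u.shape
(17,)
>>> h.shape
(17, 17)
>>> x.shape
(17, 3)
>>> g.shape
(17, 17)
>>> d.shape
()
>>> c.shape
(3, 17)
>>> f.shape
()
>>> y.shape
(3, 17)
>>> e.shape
(17,)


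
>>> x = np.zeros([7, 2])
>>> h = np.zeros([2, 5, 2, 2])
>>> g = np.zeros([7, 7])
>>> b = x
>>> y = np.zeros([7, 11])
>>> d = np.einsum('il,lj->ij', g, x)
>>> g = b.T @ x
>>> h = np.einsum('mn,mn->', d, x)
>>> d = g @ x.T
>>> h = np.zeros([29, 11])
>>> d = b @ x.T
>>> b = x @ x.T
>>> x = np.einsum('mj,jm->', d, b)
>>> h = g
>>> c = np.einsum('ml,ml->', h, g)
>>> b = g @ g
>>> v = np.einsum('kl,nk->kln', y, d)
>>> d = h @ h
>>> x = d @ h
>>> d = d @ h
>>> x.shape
(2, 2)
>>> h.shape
(2, 2)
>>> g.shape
(2, 2)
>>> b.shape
(2, 2)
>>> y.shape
(7, 11)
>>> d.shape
(2, 2)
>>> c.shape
()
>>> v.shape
(7, 11, 7)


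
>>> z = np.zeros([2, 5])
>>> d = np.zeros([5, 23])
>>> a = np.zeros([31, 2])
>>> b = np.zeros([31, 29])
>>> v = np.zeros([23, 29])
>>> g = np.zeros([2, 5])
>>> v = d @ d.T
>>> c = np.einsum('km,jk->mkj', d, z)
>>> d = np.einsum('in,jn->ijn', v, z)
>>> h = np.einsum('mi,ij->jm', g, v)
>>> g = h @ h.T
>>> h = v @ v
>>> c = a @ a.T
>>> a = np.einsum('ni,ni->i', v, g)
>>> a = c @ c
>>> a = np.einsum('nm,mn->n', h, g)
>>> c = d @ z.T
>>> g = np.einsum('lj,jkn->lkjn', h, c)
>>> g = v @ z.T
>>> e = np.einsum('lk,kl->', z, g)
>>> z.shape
(2, 5)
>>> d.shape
(5, 2, 5)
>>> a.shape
(5,)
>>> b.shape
(31, 29)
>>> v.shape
(5, 5)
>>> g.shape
(5, 2)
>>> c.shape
(5, 2, 2)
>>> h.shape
(5, 5)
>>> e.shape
()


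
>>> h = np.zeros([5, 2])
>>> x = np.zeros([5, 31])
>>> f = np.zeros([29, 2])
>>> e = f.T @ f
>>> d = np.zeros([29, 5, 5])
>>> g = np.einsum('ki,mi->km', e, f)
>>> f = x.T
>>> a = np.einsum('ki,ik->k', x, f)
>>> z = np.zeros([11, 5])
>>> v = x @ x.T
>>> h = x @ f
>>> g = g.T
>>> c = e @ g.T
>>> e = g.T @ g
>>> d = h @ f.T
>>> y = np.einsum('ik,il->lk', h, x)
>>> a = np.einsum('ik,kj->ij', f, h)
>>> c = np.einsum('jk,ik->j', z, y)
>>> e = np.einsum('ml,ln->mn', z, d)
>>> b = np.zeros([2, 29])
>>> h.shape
(5, 5)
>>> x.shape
(5, 31)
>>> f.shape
(31, 5)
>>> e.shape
(11, 31)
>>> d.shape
(5, 31)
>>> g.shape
(29, 2)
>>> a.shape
(31, 5)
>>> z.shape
(11, 5)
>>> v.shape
(5, 5)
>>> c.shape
(11,)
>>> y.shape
(31, 5)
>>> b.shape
(2, 29)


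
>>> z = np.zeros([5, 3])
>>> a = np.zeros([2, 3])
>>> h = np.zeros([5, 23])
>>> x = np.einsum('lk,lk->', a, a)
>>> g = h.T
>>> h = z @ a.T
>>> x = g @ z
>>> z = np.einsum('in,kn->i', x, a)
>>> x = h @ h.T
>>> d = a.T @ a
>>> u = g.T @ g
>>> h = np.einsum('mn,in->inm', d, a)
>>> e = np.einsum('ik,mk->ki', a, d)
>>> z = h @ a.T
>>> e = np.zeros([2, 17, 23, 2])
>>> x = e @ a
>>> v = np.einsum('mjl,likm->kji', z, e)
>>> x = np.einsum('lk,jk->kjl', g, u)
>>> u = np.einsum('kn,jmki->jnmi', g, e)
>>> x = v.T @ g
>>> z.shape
(2, 3, 2)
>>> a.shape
(2, 3)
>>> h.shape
(2, 3, 3)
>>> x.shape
(17, 3, 5)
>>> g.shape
(23, 5)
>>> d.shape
(3, 3)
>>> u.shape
(2, 5, 17, 2)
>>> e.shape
(2, 17, 23, 2)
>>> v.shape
(23, 3, 17)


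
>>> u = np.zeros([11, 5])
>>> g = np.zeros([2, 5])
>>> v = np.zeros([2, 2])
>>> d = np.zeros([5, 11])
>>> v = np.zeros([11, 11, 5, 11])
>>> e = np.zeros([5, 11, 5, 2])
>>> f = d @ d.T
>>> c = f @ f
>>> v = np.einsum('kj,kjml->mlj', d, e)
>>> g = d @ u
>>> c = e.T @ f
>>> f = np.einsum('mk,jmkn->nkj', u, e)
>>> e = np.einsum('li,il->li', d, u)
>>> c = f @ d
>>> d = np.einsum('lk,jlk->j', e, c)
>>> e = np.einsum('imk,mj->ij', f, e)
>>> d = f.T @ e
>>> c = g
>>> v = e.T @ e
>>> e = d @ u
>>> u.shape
(11, 5)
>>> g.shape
(5, 5)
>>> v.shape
(11, 11)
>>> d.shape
(5, 5, 11)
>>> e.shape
(5, 5, 5)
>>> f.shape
(2, 5, 5)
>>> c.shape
(5, 5)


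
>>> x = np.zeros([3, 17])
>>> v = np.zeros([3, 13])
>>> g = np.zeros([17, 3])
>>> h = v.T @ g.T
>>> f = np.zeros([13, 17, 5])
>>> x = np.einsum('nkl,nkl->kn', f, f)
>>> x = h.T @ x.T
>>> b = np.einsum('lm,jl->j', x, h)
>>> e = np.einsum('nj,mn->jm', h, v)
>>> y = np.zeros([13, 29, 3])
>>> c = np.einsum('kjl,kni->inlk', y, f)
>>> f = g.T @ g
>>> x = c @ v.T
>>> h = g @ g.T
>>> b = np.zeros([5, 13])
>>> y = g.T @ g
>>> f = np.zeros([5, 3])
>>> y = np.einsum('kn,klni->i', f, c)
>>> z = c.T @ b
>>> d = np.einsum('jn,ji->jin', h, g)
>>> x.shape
(5, 17, 3, 3)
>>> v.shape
(3, 13)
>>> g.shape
(17, 3)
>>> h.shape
(17, 17)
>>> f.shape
(5, 3)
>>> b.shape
(5, 13)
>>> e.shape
(17, 3)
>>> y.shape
(13,)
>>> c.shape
(5, 17, 3, 13)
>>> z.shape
(13, 3, 17, 13)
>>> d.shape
(17, 3, 17)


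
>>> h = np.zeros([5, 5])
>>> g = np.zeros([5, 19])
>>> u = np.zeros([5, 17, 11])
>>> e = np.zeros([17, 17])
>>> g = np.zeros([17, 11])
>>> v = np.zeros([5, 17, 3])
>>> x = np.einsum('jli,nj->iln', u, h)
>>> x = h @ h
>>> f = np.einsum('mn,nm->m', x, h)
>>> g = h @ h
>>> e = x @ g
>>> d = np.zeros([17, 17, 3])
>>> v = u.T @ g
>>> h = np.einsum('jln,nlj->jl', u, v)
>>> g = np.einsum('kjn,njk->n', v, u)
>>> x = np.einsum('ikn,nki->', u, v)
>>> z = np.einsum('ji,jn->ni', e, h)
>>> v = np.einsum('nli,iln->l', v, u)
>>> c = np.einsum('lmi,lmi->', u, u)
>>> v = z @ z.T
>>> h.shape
(5, 17)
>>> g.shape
(5,)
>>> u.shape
(5, 17, 11)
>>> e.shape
(5, 5)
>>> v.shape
(17, 17)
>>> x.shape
()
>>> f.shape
(5,)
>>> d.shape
(17, 17, 3)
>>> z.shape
(17, 5)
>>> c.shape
()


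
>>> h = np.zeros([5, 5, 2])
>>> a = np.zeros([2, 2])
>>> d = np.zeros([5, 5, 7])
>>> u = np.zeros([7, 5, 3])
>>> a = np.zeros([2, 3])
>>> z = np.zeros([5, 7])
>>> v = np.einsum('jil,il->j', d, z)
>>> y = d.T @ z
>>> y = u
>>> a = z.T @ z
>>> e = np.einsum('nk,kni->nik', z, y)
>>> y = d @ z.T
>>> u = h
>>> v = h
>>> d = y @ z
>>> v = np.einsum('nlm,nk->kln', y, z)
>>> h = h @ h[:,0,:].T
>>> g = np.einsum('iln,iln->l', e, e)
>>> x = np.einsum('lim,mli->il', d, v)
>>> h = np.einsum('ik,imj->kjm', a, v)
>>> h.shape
(7, 5, 5)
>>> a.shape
(7, 7)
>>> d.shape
(5, 5, 7)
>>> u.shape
(5, 5, 2)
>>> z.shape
(5, 7)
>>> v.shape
(7, 5, 5)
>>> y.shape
(5, 5, 5)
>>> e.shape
(5, 3, 7)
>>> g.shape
(3,)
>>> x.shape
(5, 5)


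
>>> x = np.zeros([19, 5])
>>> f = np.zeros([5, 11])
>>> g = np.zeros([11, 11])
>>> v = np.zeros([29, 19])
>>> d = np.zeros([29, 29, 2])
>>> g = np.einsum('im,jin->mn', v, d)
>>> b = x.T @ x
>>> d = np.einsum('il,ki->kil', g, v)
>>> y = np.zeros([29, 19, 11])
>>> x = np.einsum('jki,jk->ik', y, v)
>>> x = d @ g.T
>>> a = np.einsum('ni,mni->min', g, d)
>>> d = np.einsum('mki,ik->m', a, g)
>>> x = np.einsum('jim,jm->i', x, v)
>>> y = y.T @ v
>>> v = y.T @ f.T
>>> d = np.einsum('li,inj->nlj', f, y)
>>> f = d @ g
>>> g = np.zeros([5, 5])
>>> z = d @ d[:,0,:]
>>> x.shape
(19,)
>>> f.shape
(19, 5, 2)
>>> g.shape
(5, 5)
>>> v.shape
(19, 19, 5)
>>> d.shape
(19, 5, 19)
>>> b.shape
(5, 5)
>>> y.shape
(11, 19, 19)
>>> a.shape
(29, 2, 19)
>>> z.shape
(19, 5, 19)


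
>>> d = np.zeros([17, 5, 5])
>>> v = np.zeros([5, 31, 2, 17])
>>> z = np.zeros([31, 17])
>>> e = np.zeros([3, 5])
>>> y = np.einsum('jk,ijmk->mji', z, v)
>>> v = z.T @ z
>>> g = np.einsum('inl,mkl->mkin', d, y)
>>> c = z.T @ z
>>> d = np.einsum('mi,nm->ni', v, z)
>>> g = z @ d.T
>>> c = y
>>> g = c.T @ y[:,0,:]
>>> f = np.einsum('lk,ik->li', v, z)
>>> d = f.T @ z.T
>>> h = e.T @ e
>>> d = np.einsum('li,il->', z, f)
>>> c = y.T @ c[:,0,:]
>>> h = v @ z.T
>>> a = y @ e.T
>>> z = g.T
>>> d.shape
()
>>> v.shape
(17, 17)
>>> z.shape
(5, 31, 5)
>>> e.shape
(3, 5)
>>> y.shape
(2, 31, 5)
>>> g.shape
(5, 31, 5)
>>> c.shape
(5, 31, 5)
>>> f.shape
(17, 31)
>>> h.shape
(17, 31)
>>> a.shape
(2, 31, 3)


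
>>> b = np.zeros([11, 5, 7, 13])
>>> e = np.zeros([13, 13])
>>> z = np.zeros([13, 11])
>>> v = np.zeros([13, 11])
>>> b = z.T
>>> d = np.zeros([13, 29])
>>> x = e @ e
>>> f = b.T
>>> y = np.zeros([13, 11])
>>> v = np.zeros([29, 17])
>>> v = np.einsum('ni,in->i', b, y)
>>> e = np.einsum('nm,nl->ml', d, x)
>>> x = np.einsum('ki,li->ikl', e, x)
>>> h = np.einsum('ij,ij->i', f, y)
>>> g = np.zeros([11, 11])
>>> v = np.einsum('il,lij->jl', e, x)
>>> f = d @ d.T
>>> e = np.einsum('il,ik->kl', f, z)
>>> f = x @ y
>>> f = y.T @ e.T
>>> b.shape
(11, 13)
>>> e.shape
(11, 13)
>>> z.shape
(13, 11)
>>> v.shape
(13, 13)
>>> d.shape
(13, 29)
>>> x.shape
(13, 29, 13)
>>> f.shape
(11, 11)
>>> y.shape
(13, 11)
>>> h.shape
(13,)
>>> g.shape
(11, 11)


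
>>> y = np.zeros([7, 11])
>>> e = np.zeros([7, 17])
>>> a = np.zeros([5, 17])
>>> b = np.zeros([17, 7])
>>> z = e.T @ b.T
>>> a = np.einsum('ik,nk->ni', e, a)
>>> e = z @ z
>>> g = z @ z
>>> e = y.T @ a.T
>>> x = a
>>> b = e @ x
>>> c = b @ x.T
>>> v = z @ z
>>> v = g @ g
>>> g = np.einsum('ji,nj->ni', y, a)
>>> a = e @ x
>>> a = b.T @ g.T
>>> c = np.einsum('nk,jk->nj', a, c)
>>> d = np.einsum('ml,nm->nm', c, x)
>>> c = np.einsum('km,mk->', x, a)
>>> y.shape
(7, 11)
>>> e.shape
(11, 5)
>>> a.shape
(7, 5)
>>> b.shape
(11, 7)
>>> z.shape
(17, 17)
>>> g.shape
(5, 11)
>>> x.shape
(5, 7)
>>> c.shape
()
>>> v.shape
(17, 17)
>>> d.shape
(5, 7)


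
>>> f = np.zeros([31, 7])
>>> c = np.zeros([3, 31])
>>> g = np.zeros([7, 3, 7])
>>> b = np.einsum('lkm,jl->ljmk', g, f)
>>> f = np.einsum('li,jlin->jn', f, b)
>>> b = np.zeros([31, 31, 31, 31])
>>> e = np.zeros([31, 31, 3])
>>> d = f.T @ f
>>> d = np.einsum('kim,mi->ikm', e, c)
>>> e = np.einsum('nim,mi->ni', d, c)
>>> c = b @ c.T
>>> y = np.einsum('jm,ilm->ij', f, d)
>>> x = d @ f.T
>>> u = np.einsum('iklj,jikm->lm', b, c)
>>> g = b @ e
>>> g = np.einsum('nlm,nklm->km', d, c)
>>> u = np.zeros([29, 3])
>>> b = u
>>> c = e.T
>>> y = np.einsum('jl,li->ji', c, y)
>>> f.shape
(7, 3)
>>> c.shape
(31, 31)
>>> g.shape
(31, 3)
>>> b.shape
(29, 3)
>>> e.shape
(31, 31)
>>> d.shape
(31, 31, 3)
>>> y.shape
(31, 7)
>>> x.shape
(31, 31, 7)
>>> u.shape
(29, 3)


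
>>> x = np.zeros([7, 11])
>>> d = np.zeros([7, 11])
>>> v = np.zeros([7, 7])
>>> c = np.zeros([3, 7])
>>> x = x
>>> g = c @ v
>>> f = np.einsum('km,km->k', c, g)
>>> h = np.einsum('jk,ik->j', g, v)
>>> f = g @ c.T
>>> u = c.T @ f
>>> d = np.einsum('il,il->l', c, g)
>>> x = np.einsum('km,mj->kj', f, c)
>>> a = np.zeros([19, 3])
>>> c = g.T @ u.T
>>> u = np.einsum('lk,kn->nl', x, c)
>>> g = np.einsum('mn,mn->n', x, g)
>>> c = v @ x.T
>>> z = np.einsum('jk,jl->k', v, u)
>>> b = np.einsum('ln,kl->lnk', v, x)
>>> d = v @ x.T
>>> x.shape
(3, 7)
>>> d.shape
(7, 3)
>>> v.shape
(7, 7)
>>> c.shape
(7, 3)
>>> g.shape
(7,)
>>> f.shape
(3, 3)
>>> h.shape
(3,)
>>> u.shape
(7, 3)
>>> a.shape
(19, 3)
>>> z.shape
(7,)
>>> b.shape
(7, 7, 3)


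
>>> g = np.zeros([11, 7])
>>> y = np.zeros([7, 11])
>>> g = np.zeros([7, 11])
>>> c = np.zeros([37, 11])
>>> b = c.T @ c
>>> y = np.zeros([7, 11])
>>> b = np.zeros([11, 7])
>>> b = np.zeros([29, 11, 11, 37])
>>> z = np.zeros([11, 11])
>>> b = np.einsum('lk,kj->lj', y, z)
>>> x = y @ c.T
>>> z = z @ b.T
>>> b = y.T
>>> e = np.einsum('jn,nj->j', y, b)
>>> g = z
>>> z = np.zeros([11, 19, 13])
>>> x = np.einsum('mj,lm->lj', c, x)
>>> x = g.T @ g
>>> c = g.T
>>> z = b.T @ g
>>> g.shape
(11, 7)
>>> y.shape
(7, 11)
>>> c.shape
(7, 11)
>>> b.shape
(11, 7)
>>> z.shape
(7, 7)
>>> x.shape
(7, 7)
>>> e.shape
(7,)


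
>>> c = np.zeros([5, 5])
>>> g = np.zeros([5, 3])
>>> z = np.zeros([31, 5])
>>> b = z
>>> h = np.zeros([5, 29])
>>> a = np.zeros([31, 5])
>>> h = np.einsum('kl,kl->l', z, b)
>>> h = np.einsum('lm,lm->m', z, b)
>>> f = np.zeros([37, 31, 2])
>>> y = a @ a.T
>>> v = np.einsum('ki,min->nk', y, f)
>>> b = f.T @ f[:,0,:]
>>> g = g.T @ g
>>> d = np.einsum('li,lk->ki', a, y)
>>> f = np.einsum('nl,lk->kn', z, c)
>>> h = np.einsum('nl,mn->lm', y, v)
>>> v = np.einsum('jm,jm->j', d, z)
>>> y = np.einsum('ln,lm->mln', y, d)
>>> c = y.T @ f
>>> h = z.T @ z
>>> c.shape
(31, 31, 31)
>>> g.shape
(3, 3)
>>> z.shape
(31, 5)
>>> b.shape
(2, 31, 2)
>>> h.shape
(5, 5)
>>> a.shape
(31, 5)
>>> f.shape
(5, 31)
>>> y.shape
(5, 31, 31)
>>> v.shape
(31,)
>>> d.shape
(31, 5)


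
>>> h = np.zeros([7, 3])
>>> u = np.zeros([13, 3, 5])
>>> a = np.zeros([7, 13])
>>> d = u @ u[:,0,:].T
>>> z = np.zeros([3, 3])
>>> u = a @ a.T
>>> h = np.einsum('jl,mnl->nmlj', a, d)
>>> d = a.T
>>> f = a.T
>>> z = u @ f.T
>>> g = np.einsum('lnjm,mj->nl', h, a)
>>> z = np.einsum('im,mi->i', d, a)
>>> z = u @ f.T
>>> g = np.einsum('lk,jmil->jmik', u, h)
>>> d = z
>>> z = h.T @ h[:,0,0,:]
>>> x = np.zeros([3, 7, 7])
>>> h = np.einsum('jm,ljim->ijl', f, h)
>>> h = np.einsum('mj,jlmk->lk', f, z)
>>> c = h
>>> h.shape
(13, 7)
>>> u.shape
(7, 7)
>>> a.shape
(7, 13)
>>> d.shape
(7, 13)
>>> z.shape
(7, 13, 13, 7)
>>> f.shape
(13, 7)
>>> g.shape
(3, 13, 13, 7)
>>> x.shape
(3, 7, 7)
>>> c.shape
(13, 7)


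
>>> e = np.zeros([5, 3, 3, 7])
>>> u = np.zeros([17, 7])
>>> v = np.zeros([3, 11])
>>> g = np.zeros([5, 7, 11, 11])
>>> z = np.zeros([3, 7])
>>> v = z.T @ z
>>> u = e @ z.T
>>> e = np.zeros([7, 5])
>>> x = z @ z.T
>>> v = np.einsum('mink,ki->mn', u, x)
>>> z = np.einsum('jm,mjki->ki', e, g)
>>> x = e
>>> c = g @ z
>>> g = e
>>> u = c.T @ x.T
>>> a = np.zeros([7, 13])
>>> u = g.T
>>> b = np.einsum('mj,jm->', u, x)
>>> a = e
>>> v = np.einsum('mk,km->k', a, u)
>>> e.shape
(7, 5)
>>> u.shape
(5, 7)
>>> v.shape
(5,)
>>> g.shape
(7, 5)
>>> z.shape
(11, 11)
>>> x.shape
(7, 5)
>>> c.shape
(5, 7, 11, 11)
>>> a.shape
(7, 5)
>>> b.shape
()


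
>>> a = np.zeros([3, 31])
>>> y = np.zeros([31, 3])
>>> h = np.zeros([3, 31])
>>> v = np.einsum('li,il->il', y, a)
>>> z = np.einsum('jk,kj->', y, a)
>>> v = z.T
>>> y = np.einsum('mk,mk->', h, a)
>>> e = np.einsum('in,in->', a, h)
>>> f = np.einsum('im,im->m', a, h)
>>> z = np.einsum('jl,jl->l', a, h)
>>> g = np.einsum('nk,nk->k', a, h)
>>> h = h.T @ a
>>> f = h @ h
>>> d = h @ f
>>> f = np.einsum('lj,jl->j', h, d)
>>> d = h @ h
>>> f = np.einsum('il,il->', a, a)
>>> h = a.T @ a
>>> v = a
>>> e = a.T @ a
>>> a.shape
(3, 31)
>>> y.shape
()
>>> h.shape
(31, 31)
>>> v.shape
(3, 31)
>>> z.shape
(31,)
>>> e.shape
(31, 31)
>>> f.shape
()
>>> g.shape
(31,)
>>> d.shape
(31, 31)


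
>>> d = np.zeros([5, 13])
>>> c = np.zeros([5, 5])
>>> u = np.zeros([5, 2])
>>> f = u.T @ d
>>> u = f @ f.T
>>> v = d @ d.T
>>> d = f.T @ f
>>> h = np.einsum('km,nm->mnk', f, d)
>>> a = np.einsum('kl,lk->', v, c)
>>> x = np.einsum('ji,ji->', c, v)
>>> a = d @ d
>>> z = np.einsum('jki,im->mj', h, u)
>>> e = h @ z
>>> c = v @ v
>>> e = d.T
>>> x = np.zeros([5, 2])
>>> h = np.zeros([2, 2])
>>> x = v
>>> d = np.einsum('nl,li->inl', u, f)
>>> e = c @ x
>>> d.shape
(13, 2, 2)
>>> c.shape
(5, 5)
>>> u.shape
(2, 2)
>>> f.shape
(2, 13)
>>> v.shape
(5, 5)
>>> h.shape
(2, 2)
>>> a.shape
(13, 13)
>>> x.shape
(5, 5)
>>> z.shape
(2, 13)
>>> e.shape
(5, 5)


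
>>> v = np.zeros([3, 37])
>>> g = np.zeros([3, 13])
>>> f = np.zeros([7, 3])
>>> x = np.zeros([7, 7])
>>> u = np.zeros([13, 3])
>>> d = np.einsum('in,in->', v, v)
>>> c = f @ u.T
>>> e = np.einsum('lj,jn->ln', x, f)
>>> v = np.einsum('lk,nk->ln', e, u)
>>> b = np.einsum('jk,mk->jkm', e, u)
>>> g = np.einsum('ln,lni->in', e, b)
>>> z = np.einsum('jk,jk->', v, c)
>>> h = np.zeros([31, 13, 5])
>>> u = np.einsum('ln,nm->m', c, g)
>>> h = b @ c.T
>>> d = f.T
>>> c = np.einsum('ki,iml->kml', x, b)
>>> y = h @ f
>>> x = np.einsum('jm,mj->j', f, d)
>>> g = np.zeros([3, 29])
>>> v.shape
(7, 13)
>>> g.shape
(3, 29)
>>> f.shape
(7, 3)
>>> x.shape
(7,)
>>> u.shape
(3,)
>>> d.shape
(3, 7)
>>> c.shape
(7, 3, 13)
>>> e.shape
(7, 3)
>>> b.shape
(7, 3, 13)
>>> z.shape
()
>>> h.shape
(7, 3, 7)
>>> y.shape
(7, 3, 3)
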